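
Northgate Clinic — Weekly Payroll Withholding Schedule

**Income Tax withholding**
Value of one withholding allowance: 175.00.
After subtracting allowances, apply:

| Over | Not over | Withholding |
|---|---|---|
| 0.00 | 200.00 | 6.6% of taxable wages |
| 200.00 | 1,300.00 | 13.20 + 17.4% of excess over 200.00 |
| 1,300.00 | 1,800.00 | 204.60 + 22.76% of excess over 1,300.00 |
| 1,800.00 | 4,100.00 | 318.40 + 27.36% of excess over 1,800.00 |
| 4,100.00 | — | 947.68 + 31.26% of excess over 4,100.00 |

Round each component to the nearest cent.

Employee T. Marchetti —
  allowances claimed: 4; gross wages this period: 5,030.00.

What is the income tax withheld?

1,019.58

Income Tax: taxable = 5,030.00 − 4×175.00 = 4,330.00
  947.68 + 31.26% × (4,330.00 − 4,100.00) = 947.68 + 31.26% × 230.00 = 1,019.58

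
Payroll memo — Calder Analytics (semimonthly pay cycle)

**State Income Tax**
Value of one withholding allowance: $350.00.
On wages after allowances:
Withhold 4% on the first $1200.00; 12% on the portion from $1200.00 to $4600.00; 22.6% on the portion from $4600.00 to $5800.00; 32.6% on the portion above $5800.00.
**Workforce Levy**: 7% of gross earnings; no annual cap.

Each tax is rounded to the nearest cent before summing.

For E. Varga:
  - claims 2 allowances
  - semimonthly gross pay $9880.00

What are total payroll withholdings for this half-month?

$2520.68

State Income Tax: taxable = $9880.00 − 2×$350.00 = $9180.00
  $727.20 + 32.6% × ($9180.00 − $5800.00) = $727.20 + 32.6% × $3380.00 = $1829.08
Workforce Levy: 7% × $9880.00 = $691.60
Total: $1829.08 + $691.60 = $2520.68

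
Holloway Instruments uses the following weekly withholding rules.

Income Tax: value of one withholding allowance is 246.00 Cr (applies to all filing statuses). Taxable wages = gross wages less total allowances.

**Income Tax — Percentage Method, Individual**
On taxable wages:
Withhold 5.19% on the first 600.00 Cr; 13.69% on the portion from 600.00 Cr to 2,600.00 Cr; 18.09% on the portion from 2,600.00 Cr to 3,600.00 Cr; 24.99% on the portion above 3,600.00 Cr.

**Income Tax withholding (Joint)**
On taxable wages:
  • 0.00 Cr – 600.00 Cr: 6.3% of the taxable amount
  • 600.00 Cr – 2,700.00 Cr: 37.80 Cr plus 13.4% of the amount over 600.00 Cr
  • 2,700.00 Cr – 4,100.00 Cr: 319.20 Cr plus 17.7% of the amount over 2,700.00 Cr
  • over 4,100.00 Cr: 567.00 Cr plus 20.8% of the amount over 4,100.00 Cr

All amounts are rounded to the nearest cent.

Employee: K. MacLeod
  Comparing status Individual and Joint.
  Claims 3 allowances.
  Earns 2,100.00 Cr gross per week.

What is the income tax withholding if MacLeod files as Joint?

139.91 Cr

Income Tax (Joint): taxable = 2,100.00 Cr − 3×246.00 Cr = 1,362.00 Cr
  37.80 Cr + 13.4% × (1,362.00 Cr − 600.00 Cr) = 37.80 Cr + 13.4% × 762.00 Cr = 139.91 Cr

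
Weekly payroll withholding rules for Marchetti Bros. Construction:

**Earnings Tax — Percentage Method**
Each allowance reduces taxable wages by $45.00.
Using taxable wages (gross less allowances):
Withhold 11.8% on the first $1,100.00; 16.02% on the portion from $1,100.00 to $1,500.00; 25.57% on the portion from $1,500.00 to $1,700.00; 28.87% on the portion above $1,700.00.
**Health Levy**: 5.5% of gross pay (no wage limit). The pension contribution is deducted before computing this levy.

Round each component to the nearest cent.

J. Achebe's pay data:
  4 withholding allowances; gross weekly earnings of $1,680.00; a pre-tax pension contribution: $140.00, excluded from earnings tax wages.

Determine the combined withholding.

Earnings Tax: taxable = $1,680.00 − $140.00 − 4×$45.00 = $1,360.00
  $129.80 + 16.02% × ($1,360.00 − $1,100.00) = $129.80 + 16.02% × $260.00 = $171.45
Health Levy: 5.5% × $1,540.00 = $84.70
Total: $171.45 + $84.70 = $256.15

$256.15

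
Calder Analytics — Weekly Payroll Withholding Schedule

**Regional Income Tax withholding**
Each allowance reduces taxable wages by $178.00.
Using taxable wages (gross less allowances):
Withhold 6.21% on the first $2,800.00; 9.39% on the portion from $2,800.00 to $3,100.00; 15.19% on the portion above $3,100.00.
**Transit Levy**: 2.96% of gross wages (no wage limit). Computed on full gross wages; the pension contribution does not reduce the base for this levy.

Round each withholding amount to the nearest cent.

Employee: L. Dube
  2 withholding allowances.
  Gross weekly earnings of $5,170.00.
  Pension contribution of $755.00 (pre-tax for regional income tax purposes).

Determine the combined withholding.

$500.75

Regional Income Tax: taxable = $5,170.00 − $755.00 − 2×$178.00 = $4,059.00
  $202.05 + 15.19% × ($4,059.00 − $3,100.00) = $202.05 + 15.19% × $959.00 = $347.72
Transit Levy: 2.96% × $5,170.00 = $153.03
Total: $347.72 + $153.03 = $500.75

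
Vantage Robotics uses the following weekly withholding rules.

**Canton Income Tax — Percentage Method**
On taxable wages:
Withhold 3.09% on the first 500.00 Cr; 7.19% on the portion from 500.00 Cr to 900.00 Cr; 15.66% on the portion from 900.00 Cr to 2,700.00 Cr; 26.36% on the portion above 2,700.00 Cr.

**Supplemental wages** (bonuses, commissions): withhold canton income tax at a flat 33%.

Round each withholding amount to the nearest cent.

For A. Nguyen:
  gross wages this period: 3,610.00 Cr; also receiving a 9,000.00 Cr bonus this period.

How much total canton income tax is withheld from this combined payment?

3,535.97 Cr

Canton Income Tax: taxable = 3,610.00 Cr
  326.09 Cr + 26.36% × (3,610.00 Cr − 2,700.00 Cr) = 326.09 Cr + 26.36% × 910.00 Cr = 565.97 Cr
Supplemental (33% flat on bonus): 33% × 9,000.00 Cr = 2,970.00 Cr
Total canton income tax: 565.97 Cr + 2,970.00 Cr = 3,535.97 Cr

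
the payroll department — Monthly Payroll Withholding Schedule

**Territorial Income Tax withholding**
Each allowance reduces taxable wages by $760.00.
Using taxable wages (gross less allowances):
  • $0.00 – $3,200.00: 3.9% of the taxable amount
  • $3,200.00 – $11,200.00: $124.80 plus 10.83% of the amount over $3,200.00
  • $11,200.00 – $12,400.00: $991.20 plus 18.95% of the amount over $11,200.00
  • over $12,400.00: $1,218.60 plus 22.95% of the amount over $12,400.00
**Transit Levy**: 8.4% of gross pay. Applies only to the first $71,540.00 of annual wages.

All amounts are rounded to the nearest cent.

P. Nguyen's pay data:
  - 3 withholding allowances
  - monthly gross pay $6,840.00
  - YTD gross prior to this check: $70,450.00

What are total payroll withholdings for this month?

$363.65

Territorial Income Tax: taxable = $6,840.00 − 3×$760.00 = $4,560.00
  $124.80 + 10.83% × ($4,560.00 − $3,200.00) = $124.80 + 10.83% × $1,360.00 = $272.09
Transit Levy: cap $71,540.00 − YTD $70,450.00 = $1,090.00 subject; 8.4% × $1,090.00 = $91.56
Total: $272.09 + $91.56 = $363.65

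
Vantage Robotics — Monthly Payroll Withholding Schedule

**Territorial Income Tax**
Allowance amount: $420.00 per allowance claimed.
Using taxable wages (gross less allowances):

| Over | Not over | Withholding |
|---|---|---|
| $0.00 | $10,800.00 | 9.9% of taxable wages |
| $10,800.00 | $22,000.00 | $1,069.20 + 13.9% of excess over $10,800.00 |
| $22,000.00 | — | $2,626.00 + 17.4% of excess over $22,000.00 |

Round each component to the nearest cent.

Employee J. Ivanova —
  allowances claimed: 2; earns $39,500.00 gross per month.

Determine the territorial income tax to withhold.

Territorial Income Tax: taxable = $39,500.00 − 2×$420.00 = $38,660.00
  $2,626.00 + 17.4% × ($38,660.00 − $22,000.00) = $2,626.00 + 17.4% × $16,660.00 = $5,524.84

$5,524.84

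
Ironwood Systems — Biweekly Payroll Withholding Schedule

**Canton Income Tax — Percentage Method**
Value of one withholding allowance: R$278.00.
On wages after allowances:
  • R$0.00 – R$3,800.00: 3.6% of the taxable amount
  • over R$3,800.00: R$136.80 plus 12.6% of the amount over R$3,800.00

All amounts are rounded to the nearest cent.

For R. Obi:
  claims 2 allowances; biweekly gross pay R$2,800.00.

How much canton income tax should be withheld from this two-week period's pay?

R$80.78

Canton Income Tax: taxable = R$2,800.00 − 2×R$278.00 = R$2,244.00
  3.6% × R$2,244.00 = R$80.78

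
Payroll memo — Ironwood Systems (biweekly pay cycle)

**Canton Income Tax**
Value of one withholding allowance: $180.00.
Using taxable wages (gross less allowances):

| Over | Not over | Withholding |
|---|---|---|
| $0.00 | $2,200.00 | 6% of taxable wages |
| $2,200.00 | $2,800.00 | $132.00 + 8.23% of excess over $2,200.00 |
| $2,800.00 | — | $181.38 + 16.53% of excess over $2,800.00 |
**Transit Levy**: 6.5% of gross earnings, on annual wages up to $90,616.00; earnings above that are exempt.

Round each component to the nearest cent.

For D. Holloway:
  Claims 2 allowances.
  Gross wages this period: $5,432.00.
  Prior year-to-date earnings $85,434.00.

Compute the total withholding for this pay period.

$893.77

Canton Income Tax: taxable = $5,432.00 − 2×$180.00 = $5,072.00
  $181.38 + 16.53% × ($5,072.00 − $2,800.00) = $181.38 + 16.53% × $2,272.00 = $556.94
Transit Levy: cap $90,616.00 − YTD $85,434.00 = $5,182.00 subject; 6.5% × $5,182.00 = $336.83
Total: $556.94 + $336.83 = $893.77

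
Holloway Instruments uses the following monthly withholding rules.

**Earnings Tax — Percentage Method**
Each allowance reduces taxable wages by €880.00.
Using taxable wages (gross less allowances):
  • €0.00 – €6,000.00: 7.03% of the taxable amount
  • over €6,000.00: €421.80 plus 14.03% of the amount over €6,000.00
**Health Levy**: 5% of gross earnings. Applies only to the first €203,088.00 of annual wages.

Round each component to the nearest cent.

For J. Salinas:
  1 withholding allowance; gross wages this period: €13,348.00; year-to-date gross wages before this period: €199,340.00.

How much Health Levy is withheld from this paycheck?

Health Levy: cap €203,088.00 − YTD €199,340.00 = €3,748.00 subject; 5% × €3,748.00 = €187.40

€187.40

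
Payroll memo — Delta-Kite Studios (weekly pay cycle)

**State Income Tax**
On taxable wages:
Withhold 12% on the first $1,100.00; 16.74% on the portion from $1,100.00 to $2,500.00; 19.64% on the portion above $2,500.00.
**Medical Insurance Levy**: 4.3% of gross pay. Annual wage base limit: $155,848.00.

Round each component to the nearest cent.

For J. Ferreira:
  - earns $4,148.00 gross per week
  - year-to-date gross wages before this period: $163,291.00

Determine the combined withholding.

State Income Tax: taxable = $4,148.00
  $366.36 + 19.64% × ($4,148.00 − $2,500.00) = $366.36 + 19.64% × $1,648.00 = $690.03
Medical Insurance Levy: YTD $163,291.00 ≥ cap $155,848.00 → $0.00
Total: $690.03 + $0.00 = $690.03

$690.03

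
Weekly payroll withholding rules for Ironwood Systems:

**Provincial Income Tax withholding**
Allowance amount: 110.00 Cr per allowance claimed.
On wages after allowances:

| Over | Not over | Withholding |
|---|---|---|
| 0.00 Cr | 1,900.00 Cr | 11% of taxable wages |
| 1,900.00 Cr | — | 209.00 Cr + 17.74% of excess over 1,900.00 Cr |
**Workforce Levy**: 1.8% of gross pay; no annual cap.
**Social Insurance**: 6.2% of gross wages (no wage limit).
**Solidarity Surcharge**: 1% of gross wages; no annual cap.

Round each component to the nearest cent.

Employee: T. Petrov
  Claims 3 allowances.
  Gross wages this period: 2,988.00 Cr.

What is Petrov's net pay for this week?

Provincial Income Tax: taxable = 2,988.00 Cr − 3×110.00 Cr = 2,658.00 Cr
  209.00 Cr + 17.74% × (2,658.00 Cr − 1,900.00 Cr) = 209.00 Cr + 17.74% × 758.00 Cr = 343.47 Cr
Workforce Levy: 1.8% × 2,988.00 Cr = 53.78 Cr
Social Insurance: 6.2% × 2,988.00 Cr = 185.26 Cr
Solidarity Surcharge: 1% × 2,988.00 Cr = 29.88 Cr
Total withheld: 343.47 Cr + 53.78 Cr + 185.26 Cr + 29.88 Cr = 612.39 Cr
Net pay: 2,988.00 Cr − 612.39 Cr = 2,375.61 Cr

2,375.61 Cr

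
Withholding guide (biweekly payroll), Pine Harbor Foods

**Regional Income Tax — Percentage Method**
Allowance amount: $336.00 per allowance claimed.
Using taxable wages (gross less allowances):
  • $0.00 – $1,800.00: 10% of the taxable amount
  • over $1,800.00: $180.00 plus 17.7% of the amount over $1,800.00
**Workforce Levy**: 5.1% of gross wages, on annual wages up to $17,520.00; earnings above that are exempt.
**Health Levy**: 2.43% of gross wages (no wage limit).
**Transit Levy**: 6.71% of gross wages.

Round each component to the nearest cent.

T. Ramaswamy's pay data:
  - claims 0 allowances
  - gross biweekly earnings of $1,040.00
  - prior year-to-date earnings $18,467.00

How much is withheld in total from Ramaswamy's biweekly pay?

Regional Income Tax: taxable = $1,040.00
  10% × $1,040.00 = $104.00
Workforce Levy: YTD $18,467.00 ≥ cap $17,520.00 → $0.00
Health Levy: 2.43% × $1,040.00 = $25.27
Transit Levy: 6.71% × $1,040.00 = $69.78
Total: $104.00 + $0.00 + $25.27 + $69.78 = $199.05

$199.05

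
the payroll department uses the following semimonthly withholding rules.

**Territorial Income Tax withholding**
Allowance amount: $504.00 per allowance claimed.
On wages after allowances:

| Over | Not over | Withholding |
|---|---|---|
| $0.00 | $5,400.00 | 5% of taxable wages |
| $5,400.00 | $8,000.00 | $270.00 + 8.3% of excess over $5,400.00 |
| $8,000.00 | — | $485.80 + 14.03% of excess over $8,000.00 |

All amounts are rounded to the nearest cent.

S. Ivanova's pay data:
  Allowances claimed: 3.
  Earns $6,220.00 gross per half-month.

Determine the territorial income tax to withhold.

$235.40

Territorial Income Tax: taxable = $6,220.00 − 3×$504.00 = $4,708.00
  5% × $4,708.00 = $235.40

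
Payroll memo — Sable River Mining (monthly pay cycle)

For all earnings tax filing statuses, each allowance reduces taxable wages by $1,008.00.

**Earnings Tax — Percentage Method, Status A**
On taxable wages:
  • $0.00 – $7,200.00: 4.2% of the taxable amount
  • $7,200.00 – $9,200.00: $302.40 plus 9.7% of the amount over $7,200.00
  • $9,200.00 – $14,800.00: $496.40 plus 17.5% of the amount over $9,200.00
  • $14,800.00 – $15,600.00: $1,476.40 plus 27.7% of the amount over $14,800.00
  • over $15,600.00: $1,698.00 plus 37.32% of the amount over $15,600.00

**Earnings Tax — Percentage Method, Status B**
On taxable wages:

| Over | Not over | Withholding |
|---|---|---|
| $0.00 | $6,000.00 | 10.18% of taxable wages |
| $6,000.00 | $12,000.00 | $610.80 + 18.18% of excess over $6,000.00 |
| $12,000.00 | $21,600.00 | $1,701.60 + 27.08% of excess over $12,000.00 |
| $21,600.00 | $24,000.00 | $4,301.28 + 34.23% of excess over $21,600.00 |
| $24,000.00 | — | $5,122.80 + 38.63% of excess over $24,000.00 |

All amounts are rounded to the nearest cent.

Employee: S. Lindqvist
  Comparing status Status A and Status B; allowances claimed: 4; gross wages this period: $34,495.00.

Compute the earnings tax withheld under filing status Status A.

$7,244.87

Earnings Tax (Status A): taxable = $34,495.00 − 4×$1,008.00 = $30,463.00
  $1,698.00 + 37.32% × ($30,463.00 − $15,600.00) = $1,698.00 + 37.32% × $14,863.00 = $7,244.87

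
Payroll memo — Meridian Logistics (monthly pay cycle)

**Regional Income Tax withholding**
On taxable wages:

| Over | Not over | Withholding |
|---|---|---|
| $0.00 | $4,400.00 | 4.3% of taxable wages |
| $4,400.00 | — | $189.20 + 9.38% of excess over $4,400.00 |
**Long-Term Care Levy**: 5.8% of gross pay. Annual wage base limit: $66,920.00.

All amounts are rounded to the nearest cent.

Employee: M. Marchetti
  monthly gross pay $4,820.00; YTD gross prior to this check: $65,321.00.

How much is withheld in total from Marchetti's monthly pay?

$321.34

Regional Income Tax: taxable = $4,820.00
  $189.20 + 9.38% × ($4,820.00 − $4,400.00) = $189.20 + 9.38% × $420.00 = $228.60
Long-Term Care Levy: cap $66,920.00 − YTD $65,321.00 = $1,599.00 subject; 5.8% × $1,599.00 = $92.74
Total: $228.60 + $92.74 = $321.34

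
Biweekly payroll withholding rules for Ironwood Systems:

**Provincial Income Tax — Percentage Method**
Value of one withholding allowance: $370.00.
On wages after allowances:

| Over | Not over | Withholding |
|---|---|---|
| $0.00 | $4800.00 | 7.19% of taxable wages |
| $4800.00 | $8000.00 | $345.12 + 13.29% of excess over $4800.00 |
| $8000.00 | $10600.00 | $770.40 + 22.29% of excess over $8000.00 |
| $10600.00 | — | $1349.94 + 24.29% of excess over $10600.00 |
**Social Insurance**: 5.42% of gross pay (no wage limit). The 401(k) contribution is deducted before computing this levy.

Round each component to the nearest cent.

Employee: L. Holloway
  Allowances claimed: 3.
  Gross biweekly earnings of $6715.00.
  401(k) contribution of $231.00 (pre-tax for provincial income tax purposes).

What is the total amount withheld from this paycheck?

$772.83

Provincial Income Tax: taxable = $6715.00 − $231.00 − 3×$370.00 = $5374.00
  $345.12 + 13.29% × ($5374.00 − $4800.00) = $345.12 + 13.29% × $574.00 = $421.40
Social Insurance: 5.42% × $6484.00 = $351.43
Total: $421.40 + $351.43 = $772.83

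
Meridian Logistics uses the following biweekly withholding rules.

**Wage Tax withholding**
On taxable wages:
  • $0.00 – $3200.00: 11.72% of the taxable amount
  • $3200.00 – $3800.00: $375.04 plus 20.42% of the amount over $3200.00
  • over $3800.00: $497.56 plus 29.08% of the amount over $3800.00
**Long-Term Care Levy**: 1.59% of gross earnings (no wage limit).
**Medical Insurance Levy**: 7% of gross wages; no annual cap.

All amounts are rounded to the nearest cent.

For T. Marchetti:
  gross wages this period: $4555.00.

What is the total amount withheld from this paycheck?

Wage Tax: taxable = $4555.00
  $497.56 + 29.08% × ($4555.00 − $3800.00) = $497.56 + 29.08% × $755.00 = $717.11
Long-Term Care Levy: 1.59% × $4555.00 = $72.42
Medical Insurance Levy: 7% × $4555.00 = $318.85
Total: $717.11 + $72.42 + $318.85 = $1108.38

$1108.38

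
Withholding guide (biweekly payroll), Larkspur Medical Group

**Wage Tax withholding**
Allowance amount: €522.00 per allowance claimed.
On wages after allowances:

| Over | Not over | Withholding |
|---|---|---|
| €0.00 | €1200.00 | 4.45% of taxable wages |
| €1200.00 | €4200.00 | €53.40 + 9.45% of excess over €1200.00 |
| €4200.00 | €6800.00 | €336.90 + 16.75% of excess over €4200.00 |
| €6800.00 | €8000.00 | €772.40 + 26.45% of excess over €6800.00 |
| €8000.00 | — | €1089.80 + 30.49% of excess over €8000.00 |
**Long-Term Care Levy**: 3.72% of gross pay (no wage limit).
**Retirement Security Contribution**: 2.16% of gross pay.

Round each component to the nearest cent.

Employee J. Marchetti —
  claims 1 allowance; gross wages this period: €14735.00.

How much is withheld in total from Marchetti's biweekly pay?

€3850.56

Wage Tax: taxable = €14735.00 − 1×€522.00 = €14213.00
  €1089.80 + 30.49% × (€14213.00 − €8000.00) = €1089.80 + 30.49% × €6213.00 = €2984.14
Long-Term Care Levy: 3.72% × €14735.00 = €548.14
Retirement Security Contribution: 2.16% × €14735.00 = €318.28
Total: €2984.14 + €548.14 + €318.28 = €3850.56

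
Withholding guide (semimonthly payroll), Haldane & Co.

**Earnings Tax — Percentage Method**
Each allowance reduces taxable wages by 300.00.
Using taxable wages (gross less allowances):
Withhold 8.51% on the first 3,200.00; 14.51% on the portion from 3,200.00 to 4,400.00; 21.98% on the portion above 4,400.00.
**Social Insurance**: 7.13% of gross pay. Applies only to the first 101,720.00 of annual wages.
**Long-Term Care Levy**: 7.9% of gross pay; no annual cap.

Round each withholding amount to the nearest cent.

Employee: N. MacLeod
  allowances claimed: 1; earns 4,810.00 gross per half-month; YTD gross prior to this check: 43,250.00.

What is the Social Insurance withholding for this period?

Social Insurance: 7.13% × 4,810.00 = 342.95

342.95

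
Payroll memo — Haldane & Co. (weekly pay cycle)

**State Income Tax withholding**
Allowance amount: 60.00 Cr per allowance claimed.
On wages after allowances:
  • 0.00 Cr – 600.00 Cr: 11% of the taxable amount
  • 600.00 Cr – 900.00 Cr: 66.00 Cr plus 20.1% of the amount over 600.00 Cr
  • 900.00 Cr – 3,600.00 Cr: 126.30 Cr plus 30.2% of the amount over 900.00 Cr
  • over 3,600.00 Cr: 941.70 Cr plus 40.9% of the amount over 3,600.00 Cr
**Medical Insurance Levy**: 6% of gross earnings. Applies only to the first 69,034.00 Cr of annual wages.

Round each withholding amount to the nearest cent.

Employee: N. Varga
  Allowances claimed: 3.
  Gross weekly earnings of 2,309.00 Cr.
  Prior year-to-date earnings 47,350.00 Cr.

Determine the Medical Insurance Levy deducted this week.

138.54 Cr

Medical Insurance Levy: 6% × 2,309.00 Cr = 138.54 Cr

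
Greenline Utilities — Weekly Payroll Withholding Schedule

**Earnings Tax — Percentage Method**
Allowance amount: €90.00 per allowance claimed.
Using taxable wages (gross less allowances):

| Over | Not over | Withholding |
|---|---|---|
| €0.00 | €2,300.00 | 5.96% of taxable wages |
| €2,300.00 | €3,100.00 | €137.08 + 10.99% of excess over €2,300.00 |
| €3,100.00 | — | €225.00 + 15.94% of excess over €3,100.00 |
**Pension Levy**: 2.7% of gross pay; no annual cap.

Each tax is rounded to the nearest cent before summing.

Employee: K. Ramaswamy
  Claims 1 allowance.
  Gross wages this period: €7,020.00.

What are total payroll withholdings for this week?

Earnings Tax: taxable = €7,020.00 − 1×€90.00 = €6,930.00
  €225.00 + 15.94% × (€6,930.00 − €3,100.00) = €225.00 + 15.94% × €3,830.00 = €835.50
Pension Levy: 2.7% × €7,020.00 = €189.54
Total: €835.50 + €189.54 = €1,025.04

€1,025.04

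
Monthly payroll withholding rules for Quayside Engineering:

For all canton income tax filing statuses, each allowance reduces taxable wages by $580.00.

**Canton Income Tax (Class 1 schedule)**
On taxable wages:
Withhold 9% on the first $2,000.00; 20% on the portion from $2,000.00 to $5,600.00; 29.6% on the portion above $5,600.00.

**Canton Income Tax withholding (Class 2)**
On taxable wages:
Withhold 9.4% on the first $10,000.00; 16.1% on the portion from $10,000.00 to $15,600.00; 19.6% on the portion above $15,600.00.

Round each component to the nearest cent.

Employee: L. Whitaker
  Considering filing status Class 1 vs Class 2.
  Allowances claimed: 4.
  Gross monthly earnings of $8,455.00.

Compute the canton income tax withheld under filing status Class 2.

$576.69

Canton Income Tax (Class 2): taxable = $8,455.00 − 4×$580.00 = $6,135.00
  9.4% × $6,135.00 = $576.69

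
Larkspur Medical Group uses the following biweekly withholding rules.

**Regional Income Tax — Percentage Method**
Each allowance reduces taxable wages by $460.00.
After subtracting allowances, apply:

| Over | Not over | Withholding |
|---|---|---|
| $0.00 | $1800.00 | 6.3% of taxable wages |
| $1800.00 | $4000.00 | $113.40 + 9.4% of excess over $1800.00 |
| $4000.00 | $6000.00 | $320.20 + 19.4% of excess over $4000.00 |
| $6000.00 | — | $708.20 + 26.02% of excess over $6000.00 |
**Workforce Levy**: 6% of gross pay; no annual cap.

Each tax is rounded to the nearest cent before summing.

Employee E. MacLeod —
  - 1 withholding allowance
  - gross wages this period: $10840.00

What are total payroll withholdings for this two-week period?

Regional Income Tax: taxable = $10840.00 − 1×$460.00 = $10380.00
  $708.20 + 26.02% × ($10380.00 − $6000.00) = $708.20 + 26.02% × $4380.00 = $1847.88
Workforce Levy: 6% × $10840.00 = $650.40
Total: $1847.88 + $650.40 = $2498.28

$2498.28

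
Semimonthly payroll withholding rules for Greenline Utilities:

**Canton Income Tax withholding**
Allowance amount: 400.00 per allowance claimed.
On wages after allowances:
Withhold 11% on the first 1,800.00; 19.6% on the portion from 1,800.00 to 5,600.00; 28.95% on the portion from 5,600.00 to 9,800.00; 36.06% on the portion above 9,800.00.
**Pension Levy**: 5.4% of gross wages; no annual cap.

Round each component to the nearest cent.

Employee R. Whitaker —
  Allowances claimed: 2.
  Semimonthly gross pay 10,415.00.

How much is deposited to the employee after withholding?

7,747.45

Canton Income Tax: taxable = 10,415.00 − 2×400.00 = 9,615.00
  942.80 + 28.95% × (9,615.00 − 5,600.00) = 942.80 + 28.95% × 4,015.00 = 2,105.14
Pension Levy: 5.4% × 10,415.00 = 562.41
Total withheld: 2,105.14 + 562.41 = 2,667.55
Net pay: 10,415.00 − 2,667.55 = 7,747.45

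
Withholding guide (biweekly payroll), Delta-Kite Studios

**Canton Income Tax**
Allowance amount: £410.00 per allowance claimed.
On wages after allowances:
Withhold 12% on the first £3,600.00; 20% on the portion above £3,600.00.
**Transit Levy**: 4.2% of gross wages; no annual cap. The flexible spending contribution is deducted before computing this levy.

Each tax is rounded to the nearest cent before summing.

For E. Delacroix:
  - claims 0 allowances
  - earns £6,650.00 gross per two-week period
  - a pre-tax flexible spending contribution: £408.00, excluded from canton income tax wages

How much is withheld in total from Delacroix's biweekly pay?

Canton Income Tax: taxable = £6,650.00 − £408.00 = £6,242.00
  £432.00 + 20% × (£6,242.00 − £3,600.00) = £432.00 + 20% × £2,642.00 = £960.40
Transit Levy: 4.2% × £6,242.00 = £262.16
Total: £960.40 + £262.16 = £1,222.56

£1,222.56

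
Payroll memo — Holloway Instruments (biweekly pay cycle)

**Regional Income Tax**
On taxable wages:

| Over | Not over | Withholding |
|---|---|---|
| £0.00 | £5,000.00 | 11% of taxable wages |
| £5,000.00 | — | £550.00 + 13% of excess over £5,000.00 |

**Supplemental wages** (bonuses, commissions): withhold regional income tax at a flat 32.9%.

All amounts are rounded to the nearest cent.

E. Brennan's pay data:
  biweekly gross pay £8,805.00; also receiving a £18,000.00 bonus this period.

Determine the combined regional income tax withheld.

£6,966.65

Regional Income Tax: taxable = £8,805.00
  £550.00 + 13% × (£8,805.00 − £5,000.00) = £550.00 + 13% × £3,805.00 = £1,044.65
Supplemental (32.9% flat on bonus): 32.9% × £18,000.00 = £5,922.00
Total regional income tax: £1,044.65 + £5,922.00 = £6,966.65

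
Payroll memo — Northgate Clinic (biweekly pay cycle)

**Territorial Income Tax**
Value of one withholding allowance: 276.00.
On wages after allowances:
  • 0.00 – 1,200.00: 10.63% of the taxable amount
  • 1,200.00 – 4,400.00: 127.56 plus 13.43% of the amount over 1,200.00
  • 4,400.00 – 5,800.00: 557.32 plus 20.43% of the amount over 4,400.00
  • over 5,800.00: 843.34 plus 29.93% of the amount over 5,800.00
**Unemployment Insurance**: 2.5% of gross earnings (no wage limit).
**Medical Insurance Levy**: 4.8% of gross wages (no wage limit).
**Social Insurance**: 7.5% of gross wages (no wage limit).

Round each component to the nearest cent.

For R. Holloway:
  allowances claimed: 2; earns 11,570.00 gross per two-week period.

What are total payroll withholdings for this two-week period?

4,117.45

Territorial Income Tax: taxable = 11,570.00 − 2×276.00 = 11,018.00
  843.34 + 29.93% × (11,018.00 − 5,800.00) = 843.34 + 29.93% × 5,218.00 = 2,405.09
Unemployment Insurance: 2.5% × 11,570.00 = 289.25
Medical Insurance Levy: 4.8% × 11,570.00 = 555.36
Social Insurance: 7.5% × 11,570.00 = 867.75
Total: 2,405.09 + 289.25 + 555.36 + 867.75 = 4,117.45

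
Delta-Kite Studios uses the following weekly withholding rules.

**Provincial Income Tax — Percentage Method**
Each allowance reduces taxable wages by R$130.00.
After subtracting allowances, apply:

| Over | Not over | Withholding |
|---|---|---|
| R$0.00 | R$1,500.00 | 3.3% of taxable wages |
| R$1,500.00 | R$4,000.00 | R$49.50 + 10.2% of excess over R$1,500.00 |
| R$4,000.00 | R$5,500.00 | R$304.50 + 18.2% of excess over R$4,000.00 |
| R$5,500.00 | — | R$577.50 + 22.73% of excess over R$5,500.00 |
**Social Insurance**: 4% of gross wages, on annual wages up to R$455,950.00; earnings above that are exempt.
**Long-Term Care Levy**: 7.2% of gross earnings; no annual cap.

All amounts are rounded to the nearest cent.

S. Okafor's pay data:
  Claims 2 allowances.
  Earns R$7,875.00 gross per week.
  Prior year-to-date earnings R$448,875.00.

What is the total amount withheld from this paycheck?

R$1,908.24

Provincial Income Tax: taxable = R$7,875.00 − 2×R$130.00 = R$7,615.00
  R$577.50 + 22.73% × (R$7,615.00 − R$5,500.00) = R$577.50 + 22.73% × R$2,115.00 = R$1,058.24
Social Insurance: cap R$455,950.00 − YTD R$448,875.00 = R$7,075.00 subject; 4% × R$7,075.00 = R$283.00
Long-Term Care Levy: 7.2% × R$7,875.00 = R$567.00
Total: R$1,058.24 + R$283.00 + R$567.00 = R$1,908.24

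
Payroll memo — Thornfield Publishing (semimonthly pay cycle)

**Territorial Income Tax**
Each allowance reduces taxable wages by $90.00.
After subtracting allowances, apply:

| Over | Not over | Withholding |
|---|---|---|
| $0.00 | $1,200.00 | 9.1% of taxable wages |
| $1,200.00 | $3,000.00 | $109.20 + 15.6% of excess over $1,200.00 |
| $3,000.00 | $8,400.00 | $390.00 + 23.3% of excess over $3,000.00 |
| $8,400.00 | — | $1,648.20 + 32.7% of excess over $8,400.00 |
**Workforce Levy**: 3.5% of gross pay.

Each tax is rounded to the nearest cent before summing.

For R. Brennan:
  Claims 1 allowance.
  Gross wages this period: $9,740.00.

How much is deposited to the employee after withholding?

Territorial Income Tax: taxable = $9,740.00 − 1×$90.00 = $9,650.00
  $1,648.20 + 32.7% × ($9,650.00 − $8,400.00) = $1,648.20 + 32.7% × $1,250.00 = $2,056.95
Workforce Levy: 3.5% × $9,740.00 = $340.90
Total withheld: $2,056.95 + $340.90 = $2,397.85
Net pay: $9,740.00 − $2,397.85 = $7,342.15

$7,342.15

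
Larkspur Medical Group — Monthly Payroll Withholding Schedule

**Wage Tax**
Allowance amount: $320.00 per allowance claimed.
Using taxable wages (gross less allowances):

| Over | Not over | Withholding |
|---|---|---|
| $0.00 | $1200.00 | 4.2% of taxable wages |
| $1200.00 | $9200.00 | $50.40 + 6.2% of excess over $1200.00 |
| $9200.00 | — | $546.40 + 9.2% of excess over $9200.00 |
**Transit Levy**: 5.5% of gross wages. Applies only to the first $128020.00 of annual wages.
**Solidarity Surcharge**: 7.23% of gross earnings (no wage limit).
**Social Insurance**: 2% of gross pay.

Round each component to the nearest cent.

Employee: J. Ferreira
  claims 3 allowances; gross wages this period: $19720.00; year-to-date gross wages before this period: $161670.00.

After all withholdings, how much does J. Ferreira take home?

$16473.92

Wage Tax: taxable = $19720.00 − 3×$320.00 = $18760.00
  $546.40 + 9.2% × ($18760.00 − $9200.00) = $546.40 + 9.2% × $9560.00 = $1425.92
Transit Levy: YTD $161670.00 ≥ cap $128020.00 → $0.00
Solidarity Surcharge: 7.23% × $19720.00 = $1425.76
Social Insurance: 2% × $19720.00 = $394.40
Total withheld: $1425.92 + $0.00 + $1425.76 + $394.40 = $3246.08
Net pay: $19720.00 − $3246.08 = $16473.92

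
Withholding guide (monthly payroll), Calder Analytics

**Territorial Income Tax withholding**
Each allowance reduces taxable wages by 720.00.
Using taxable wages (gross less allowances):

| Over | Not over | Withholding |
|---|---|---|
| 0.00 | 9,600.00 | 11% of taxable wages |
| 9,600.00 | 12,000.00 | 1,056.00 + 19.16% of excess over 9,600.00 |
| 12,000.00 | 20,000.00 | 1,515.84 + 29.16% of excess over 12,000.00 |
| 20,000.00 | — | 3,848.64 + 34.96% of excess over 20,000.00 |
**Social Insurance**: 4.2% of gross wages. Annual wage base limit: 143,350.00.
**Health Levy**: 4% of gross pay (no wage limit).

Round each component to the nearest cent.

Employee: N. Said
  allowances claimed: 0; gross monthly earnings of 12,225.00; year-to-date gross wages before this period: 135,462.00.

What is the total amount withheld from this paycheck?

Territorial Income Tax: taxable = 12,225.00
  1,515.84 + 29.16% × (12,225.00 − 12,000.00) = 1,515.84 + 29.16% × 225.00 = 1,581.45
Social Insurance: cap 143,350.00 − YTD 135,462.00 = 7,888.00 subject; 4.2% × 7,888.00 = 331.30
Health Levy: 4% × 12,225.00 = 489.00
Total: 1,581.45 + 331.30 + 489.00 = 2,401.75

2,401.75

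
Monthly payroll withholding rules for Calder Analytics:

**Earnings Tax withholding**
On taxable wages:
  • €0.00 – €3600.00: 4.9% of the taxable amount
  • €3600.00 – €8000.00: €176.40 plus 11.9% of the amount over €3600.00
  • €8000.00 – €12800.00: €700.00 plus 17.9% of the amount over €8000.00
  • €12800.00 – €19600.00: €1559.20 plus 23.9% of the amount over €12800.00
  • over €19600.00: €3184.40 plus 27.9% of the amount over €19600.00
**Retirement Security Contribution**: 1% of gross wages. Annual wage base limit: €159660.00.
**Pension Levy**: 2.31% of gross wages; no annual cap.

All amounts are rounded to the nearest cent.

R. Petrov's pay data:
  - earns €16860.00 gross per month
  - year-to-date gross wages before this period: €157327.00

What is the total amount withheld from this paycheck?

Earnings Tax: taxable = €16860.00
  €1559.20 + 23.9% × (€16860.00 − €12800.00) = €1559.20 + 23.9% × €4060.00 = €2529.54
Retirement Security Contribution: cap €159660.00 − YTD €157327.00 = €2333.00 subject; 1% × €2333.00 = €23.33
Pension Levy: 2.31% × €16860.00 = €389.47
Total: €2529.54 + €23.33 + €389.47 = €2942.34

€2942.34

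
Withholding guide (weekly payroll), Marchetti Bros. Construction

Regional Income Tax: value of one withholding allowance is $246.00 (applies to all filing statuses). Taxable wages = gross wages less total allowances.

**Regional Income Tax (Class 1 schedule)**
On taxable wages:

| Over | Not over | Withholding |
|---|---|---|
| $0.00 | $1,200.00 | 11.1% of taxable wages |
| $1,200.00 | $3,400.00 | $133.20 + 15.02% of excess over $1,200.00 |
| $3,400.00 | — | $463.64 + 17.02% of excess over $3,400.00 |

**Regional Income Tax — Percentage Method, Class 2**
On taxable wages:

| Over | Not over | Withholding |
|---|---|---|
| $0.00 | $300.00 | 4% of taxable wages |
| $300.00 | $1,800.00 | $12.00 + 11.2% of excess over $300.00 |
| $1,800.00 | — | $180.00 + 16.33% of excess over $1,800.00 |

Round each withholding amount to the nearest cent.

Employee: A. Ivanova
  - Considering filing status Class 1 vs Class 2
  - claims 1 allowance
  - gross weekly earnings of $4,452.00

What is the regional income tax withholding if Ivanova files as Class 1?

Regional Income Tax (Class 1): taxable = $4,452.00 − 1×$246.00 = $4,206.00
  $463.64 + 17.02% × ($4,206.00 − $3,400.00) = $463.64 + 17.02% × $806.00 = $600.82

$600.82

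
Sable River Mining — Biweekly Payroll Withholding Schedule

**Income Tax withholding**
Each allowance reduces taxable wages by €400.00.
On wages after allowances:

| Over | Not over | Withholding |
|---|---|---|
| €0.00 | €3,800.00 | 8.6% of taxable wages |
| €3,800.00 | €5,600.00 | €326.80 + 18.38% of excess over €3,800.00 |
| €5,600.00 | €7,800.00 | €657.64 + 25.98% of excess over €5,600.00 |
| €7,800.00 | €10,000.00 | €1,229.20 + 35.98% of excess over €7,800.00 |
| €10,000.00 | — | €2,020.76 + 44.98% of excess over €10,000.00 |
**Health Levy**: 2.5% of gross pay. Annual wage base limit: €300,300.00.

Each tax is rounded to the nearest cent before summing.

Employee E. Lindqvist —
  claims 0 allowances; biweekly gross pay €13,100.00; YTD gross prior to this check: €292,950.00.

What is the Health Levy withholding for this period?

Health Levy: cap €300,300.00 − YTD €292,950.00 = €7,350.00 subject; 2.5% × €7,350.00 = €183.75

€183.75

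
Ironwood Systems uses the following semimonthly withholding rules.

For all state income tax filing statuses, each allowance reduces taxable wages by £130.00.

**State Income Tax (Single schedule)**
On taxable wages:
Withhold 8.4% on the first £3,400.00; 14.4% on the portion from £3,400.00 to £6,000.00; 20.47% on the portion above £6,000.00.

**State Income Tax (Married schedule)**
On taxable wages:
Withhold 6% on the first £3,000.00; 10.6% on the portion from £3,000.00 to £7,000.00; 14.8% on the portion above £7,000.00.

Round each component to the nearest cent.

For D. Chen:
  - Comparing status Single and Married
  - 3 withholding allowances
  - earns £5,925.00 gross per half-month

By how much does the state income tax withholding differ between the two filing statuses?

State Income Tax (Single): taxable = £5,925.00 − 3×£130.00 = £5,535.00
  £285.60 + 14.4% × (£5,535.00 − £3,400.00) = £285.60 + 14.4% × £2,135.00 = £593.04
State Income Tax (Married): taxable = £5,925.00 − 3×£130.00 = £5,535.00
  £180.00 + 10.6% × (£5,535.00 − £3,000.00) = £180.00 + 10.6% × £2,535.00 = £448.71
Difference: |£593.04 − £448.71| = £144.33 (higher under Single)

£144.33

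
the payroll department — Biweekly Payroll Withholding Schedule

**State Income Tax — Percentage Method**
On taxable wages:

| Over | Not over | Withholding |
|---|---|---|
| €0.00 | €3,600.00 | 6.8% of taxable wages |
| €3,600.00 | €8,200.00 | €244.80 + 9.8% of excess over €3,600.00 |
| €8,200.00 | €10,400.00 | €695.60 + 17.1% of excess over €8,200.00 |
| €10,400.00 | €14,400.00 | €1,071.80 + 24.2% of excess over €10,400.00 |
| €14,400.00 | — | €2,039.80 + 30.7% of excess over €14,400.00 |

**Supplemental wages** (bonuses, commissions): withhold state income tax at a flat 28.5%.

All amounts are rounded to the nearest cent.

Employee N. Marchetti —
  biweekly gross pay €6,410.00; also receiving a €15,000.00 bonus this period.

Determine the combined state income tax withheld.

State Income Tax: taxable = €6,410.00
  €244.80 + 9.8% × (€6,410.00 − €3,600.00) = €244.80 + 9.8% × €2,810.00 = €520.18
Supplemental (28.5% flat on bonus): 28.5% × €15,000.00 = €4,275.00
Total state income tax: €520.18 + €4,275.00 = €4,795.18

€4,795.18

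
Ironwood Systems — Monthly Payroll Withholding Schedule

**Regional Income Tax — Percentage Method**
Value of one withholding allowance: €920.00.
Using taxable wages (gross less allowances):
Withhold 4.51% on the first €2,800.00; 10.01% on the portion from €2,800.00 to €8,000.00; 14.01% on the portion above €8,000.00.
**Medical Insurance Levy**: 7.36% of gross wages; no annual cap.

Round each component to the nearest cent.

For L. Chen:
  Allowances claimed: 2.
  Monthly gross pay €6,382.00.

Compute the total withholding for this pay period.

Regional Income Tax: taxable = €6,382.00 − 2×€920.00 = €4,542.00
  €126.28 + 10.01% × (€4,542.00 − €2,800.00) = €126.28 + 10.01% × €1,742.00 = €300.65
Medical Insurance Levy: 7.36% × €6,382.00 = €469.72
Total: €300.65 + €469.72 = €770.37

€770.37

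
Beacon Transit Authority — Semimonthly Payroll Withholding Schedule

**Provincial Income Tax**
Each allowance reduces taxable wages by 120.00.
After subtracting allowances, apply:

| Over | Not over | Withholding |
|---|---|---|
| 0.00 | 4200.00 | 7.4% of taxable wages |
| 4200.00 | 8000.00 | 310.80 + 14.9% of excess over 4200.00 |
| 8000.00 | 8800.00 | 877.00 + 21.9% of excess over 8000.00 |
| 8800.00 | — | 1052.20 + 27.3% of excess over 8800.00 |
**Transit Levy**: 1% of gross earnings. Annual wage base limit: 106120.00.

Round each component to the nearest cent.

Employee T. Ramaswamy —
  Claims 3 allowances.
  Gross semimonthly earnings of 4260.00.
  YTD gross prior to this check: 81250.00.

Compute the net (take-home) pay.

Provincial Income Tax: taxable = 4260.00 − 3×120.00 = 3900.00
  7.4% × 3900.00 = 288.60
Transit Levy: 1% × 4260.00 = 42.60
Total withheld: 288.60 + 42.60 = 331.20
Net pay: 4260.00 − 331.20 = 3928.80

3928.80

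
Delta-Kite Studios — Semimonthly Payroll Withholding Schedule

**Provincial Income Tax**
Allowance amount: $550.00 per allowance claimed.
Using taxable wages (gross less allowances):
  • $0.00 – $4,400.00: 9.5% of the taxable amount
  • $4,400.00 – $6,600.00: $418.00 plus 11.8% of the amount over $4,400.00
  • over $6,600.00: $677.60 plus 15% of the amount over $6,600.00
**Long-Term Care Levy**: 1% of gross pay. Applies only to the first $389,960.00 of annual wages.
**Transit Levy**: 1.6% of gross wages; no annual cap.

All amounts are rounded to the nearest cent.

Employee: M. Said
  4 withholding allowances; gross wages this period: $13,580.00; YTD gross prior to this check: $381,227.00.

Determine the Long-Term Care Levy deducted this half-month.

$87.33

Long-Term Care Levy: cap $389,960.00 − YTD $381,227.00 = $8,733.00 subject; 1% × $8,733.00 = $87.33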